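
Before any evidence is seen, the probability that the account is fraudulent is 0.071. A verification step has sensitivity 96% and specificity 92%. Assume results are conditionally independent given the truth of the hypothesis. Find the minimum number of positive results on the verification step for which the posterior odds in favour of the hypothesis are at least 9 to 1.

2

Prior odds: 0.071 ÷ 0.929 = 71/929.
False-positive rate = 1 − 0.92 = 0.08; likelihood ratio of a positive = 0.96/0.08 = 12.
Target odds = 9.
Require 12ⁿ ≥ 9 ÷ (71/929) = 8361/71.
12¹ = 12 falls short of 8361/71 but 12² = 144 reaches it, so n = 2.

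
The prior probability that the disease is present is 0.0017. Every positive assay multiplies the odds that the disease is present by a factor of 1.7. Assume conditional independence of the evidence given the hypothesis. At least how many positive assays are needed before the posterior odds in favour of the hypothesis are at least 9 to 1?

Prior odds: 0.0017 ÷ 0.9983 = 17/9983.
Likelihood ratio per positive assay = 1.7.
Target odds = 9.
Require 1.7ⁿ ≥ 9 ÷ (17/9983) = 89847/17.
1.7¹⁶ ≈4866.12 falls short of 89847/17 but 1.7¹⁷ ≈8272.4 reaches it, so n = 17.

17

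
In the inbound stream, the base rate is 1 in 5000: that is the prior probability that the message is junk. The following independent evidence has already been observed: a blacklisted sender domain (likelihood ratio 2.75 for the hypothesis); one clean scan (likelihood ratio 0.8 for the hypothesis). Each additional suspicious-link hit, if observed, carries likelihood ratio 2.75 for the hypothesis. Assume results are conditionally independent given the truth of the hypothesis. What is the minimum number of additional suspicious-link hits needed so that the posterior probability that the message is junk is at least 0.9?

10

Prior odds = 0.0002/0.9998 = 1/4999.
Combined Bayes factor of the evidence already in hand = 2.75 × 0.8 = 2.2.
Odds after that evidence = (1/4999) × 2.2 = 11/24995.
Target odds = 0.9/0.1 = 9.
Need 2.75ⁿ ≥ 9 ÷ (11/24995) = 224955/11.
2.75⁹ ≈8994.86 falls short of 224955/11 but 2.75¹⁰ ≈24735.9 reaches it, so n = 10.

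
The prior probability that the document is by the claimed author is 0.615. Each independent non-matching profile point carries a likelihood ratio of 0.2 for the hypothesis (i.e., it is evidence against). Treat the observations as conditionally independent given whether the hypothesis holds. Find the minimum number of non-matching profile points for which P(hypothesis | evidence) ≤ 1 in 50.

3

Prior odds = 0.615/0.385 = 123/77.
Likelihood ratio per non-matching profile point = 0.2.
Target odds: 0.02 ÷ 0.98 = 1/49.
Need (123/77) × 0.2ⁿ ≤ 1/49, i.e. 0.2ⁿ ≤ 11/861.
0.2² = 0.04 is still above 11/861 but 0.2³ = 0.008 is at or below it, so n = 3.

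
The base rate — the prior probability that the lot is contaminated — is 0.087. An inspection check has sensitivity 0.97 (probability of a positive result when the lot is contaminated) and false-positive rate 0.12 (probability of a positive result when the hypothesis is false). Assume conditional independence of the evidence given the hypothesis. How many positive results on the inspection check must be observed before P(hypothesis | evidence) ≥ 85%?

Prior odds = 0.087/0.913 = 87/913.
Likelihood ratio of a positive result = 0.97/0.12 = 97/12.
Target posterior odds = 0.85/0.15 = 17/3.
Need (87/913) × (97/12)ⁿ ≥ 17/3, i.e. (97/12)ⁿ ≥ 15521/261.
(97/12)¹ = 97/12 falls short of 15521/261 but (97/12)² = 9409/144 reaches it, so n = 2.

2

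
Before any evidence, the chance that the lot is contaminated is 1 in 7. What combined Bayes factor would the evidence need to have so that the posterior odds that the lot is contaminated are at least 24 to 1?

144

Prior odds = (1/7)/(6/7) = 1/6.
Target odds = 24.
Required Bayes factor = 24 ÷ (1/6) = 144.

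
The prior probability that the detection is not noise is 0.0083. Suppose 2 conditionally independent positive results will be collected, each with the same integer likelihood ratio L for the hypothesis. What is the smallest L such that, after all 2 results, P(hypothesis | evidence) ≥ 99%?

109

Prior odds = 0.0083/0.9917 = 83/9917.
Target odds = 0.99/0.01 = 99.
Need L² ≥ 99 ÷ (83/9917) = 981783/83.
108² = 11664 < 981783/83 ≤ 11881 = 109², so L = 109.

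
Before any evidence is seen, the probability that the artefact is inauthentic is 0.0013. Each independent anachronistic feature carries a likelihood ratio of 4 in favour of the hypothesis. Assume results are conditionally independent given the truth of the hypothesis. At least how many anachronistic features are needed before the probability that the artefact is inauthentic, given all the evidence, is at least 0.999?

10

Prior odds = 0.0013/0.9987 = 13/9987.
Likelihood ratio per anachronistic feature = 4.
Target odds: 0.999 ÷ 0.001 = 999.
Require 4ⁿ ≥ 999 ÷ (13/9987) = 9977013/13.
4⁹ = 262144 falls short of 9977013/13 but 4¹⁰ = 1048576 reaches it, so n = 10.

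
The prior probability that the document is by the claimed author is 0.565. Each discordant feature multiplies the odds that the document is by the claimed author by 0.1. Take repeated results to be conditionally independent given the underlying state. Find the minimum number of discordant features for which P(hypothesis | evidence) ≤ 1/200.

Prior odds: 0.565 ÷ 0.435 = 113/87.
Likelihood ratio per discordant feature = 0.1.
Target odds: 0.005 ÷ 0.995 = 1/199.
Need (113/87) × 0.1ⁿ ≤ 1/199, i.e. 0.1ⁿ ≤ 87/22487.
0.1² = 0.01 is still above 87/22487 but 0.1³ = 0.001 is at or below it, so n = 3.

3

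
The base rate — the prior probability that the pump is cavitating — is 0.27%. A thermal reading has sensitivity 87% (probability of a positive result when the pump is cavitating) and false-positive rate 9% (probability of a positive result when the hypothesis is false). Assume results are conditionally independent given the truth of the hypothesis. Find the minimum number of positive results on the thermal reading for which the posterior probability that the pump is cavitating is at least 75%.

4

Prior odds: 0.0027 ÷ 0.9973 = 27/9973.
Likelihood ratio of a positive result = 0.87/0.09 = 29/3.
Target posterior odds = 0.75/0.25 = 3.
Need (27/9973) × (29/3)ⁿ ≥ 3, i.e. (29/3)ⁿ ≥ 9973/9.
(29/3)³ = 24389/27 falls short of 9973/9 but (29/3)⁴ = 707281/81 reaches it, so n = 4.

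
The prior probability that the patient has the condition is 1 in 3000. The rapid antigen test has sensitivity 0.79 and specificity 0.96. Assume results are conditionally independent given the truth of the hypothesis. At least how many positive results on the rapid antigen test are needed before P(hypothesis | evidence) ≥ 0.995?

Prior odds = (1/3000)/(2999/3000) = 1/2999.
False-positive rate = 1 − 0.96 = 0.04; likelihood ratio of a positive = 0.79/0.04 = 19.75.
Target odds: 0.995 ÷ 0.005 = 199.
Require 19.75ⁿ ≥ 199 ÷ (1/2999) = 596801.
19.75⁴ = 38950081/256 falls short of 596801 but 19.75⁵ ≈3.00494e+06 reaches it, so n = 5.

5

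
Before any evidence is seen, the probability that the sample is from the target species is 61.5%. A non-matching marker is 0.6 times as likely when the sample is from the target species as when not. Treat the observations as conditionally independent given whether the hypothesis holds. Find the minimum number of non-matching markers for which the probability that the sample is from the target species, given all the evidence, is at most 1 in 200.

12

Prior odds = 0.615/0.385 = 123/77.
Likelihood ratio per non-matching marker = 0.6.
Target odds: 0.005 ÷ 0.995 = 1/199.
Need (123/77) × 0.6ⁿ ≤ 1/199, i.e. 0.6ⁿ ≤ 77/24477.
0.6¹¹ = 177147/48828125 is still above 77/24477 but 0.6¹² = 531441/244140625 is at or below it, so n = 12.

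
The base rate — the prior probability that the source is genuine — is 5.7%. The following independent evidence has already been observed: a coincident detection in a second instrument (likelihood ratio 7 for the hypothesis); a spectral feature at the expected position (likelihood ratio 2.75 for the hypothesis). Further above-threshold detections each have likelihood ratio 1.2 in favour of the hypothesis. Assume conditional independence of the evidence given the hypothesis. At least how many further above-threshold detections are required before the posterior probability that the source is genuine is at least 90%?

Prior odds = 0.057/0.943 = 57/943.
Combined Bayes factor of the evidence already in hand = 7 × 2.75 = 19.25.
Odds after that evidence = (57/943) × 19.25 = 4389/3772.
Target odds = 0.9/0.1 = 9.
Need 1.2ⁿ ≥ 9 ÷ (4389/3772) = 11316/1463.
1.2¹¹ = 362797056/48828125 falls short of 11316/1463 but 1.2¹² ≈8.9161 reaches it, so n = 12.

12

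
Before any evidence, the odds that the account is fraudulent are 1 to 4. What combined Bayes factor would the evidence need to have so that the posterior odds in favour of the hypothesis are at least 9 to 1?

Prior odds = 0.25.
Target odds = 9.
Required Bayes factor = 9 ÷ 0.25 = 36.

36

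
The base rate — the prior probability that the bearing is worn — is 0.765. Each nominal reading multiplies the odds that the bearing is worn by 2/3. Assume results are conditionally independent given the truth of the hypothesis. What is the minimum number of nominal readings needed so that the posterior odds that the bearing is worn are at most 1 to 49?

Prior odds = 0.765/0.235 = 153/47.
Likelihood ratio per nominal reading = 2/3.
Target odds = 1/49.
Need (153/47) × (2/3)ⁿ ≤ 1/49, i.e. (2/3)ⁿ ≤ 47/7497.
(2/3)¹² = 4096/531441 is still above 47/7497 but (2/3)¹³ = 8192/1594323 is at or below it, so n = 13.

13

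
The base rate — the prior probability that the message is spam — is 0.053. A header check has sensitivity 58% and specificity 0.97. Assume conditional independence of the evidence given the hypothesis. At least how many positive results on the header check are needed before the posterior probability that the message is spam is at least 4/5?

2

Prior odds: 0.053 ÷ 0.947 = 53/947.
False-positive rate = 1 − 0.97 = 0.03; likelihood ratio of a positive = 0.58/0.03 = 58/3.
Target posterior odds = 0.8/0.2 = 4.
Require (58/3)ⁿ ≥ 4 ÷ (53/947) = 3788/53.
(58/3)¹ = 58/3 falls short of 3788/53 but (58/3)² = 3364/9 reaches it, so n = 2.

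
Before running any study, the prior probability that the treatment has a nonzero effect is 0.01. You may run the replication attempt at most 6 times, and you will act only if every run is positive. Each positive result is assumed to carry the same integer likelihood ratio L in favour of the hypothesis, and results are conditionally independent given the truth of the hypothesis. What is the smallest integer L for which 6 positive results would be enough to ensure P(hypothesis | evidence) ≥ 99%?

Prior odds = 0.01/0.99 = 1/99.
Target odds = 0.99/0.01 = 99.
Need L⁶ ≥ 99 ÷ (1/99) = 9801.
4⁶ = 4096 < 9801 ≤ 15625 = 5⁶, so L = 5.

5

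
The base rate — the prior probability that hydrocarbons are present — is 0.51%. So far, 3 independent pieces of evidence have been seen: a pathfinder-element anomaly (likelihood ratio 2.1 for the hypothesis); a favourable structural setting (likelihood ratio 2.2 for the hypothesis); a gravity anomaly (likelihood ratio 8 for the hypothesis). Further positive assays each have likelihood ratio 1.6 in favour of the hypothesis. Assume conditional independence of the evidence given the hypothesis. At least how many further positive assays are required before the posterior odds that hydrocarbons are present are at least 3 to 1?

Prior odds = 0.0051/0.9949 = 51/9949.
Combined Bayes factor of the evidence already in hand = 2.1 × 2.2 × 8 = 36.96.
Odds after that evidence = (51/9949) × 36.96 = 47124/248725.
Target odds = 3.
Need 1.6ⁿ ≥ 3 ÷ (47124/248725) = 248725/15708.
1.6⁵ = 10.48576 falls short of 248725/15708 but 1.6⁶ = 262144/15625 reaches it, so n = 6.

6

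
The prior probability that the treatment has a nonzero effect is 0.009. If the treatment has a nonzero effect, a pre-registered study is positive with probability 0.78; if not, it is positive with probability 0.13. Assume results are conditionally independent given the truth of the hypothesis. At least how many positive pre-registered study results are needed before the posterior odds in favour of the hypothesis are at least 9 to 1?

4

Prior odds = 0.009/0.991 = 9/991.
Likelihood ratio of a positive = 0.78/0.13 = 6.
Target odds = 9.
Need (9/991) × 6ⁿ ≥ 9, i.e. 6ⁿ ≥ 991.
6³ = 216 falls short of 991 but 6⁴ = 1296 reaches it, so n = 4.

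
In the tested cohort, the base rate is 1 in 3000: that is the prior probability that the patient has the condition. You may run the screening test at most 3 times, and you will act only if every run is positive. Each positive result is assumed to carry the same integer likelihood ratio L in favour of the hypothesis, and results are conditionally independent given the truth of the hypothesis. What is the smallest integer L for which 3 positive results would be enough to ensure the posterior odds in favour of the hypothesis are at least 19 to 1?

39

Prior odds = (1/3000)/(2999/3000) = 1/2999.
Target odds = 19.
Need L³ ≥ 19 ÷ (1/2999) = 56981.
38³ = 54872 < 56981 ≤ 59319 = 39³, so L = 39.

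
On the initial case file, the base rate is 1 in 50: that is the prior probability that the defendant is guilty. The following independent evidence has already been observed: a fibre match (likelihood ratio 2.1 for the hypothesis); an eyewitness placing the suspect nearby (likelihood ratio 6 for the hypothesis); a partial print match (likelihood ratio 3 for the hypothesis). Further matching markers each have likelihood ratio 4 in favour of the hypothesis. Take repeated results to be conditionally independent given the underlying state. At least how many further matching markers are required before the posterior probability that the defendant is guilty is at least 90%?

Prior odds = 0.02/0.98 = 1/49.
Combined Bayes factor of the evidence already in hand = 2.1 × 6 × 3 = 37.8.
Odds after that evidence = (1/49) × 37.8 = 27/35.
Target odds = 0.9/0.1 = 9.
Need 4ⁿ ≥ 9 ÷ (27/35) = 35/3.
4¹ = 4 falls short of 35/3 but 4² = 16 reaches it, so n = 2.

2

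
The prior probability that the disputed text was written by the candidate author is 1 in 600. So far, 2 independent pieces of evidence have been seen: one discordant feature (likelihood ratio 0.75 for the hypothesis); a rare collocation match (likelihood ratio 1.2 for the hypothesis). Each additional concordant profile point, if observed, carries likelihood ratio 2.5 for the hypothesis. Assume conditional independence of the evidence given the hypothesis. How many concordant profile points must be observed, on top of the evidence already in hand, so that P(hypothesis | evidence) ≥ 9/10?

Prior odds = (1/600)/(599/600) = 1/599.
Combined Bayes factor of the evidence already in hand = 0.75 × 1.2 = 0.9.
Odds after that evidence = (1/599) × 0.9 = 9/5990.
Target odds = 0.9/0.1 = 9.
Need 2.5ⁿ ≥ 9 ÷ (9/5990) = 5990.
2.5⁹ = 1953125/512 falls short of 5990 but 2.5¹⁰ = 9765625/1024 reaches it, so n = 10.

10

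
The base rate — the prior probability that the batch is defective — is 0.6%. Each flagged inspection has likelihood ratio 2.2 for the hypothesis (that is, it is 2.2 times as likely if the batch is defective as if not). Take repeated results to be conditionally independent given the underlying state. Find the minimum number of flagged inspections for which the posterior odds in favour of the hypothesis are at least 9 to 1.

Prior odds: 0.006 ÷ 0.994 = 3/497.
Likelihood ratio per flagged inspection = 2.2.
Target odds = 9.
Need (3/497) × 2.2ⁿ ≥ 9, i.e. 2.2ⁿ ≥ 1491.
2.2⁹ ≈1207.27 falls short of 1491 but 2.2¹⁰ ≈2655.99 reaches it, so n = 10.

10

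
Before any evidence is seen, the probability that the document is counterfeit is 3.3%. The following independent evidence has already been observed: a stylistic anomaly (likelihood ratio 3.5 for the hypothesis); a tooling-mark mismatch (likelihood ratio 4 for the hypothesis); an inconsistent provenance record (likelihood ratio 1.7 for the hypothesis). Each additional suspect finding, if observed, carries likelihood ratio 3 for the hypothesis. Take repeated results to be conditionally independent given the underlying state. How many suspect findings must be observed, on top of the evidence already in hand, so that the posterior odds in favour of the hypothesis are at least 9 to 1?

Prior odds = 0.033/0.967 = 33/967.
Combined Bayes factor of the evidence already in hand = 3.5 × 4 × 1.7 = 23.8.
Odds after that evidence = (33/967) × 23.8 = 3927/4835.
Target odds = 9.
Need 3ⁿ ≥ 9 ÷ (3927/4835) = 14505/1309.
3² = 9 falls short of 14505/1309 but 3³ = 27 reaches it, so n = 3.

3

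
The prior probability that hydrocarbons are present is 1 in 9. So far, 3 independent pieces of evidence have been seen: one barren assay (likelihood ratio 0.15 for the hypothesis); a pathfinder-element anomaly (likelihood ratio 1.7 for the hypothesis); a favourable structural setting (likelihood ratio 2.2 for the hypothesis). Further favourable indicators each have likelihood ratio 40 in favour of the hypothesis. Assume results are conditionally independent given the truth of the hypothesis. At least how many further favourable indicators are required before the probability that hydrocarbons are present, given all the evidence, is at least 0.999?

Prior odds = (1/9)/(8/9) = 0.125.
Combined Bayes factor of the evidence already in hand = 0.15 × 1.7 × 2.2 = 0.561.
Odds after that evidence = 0.125 × 0.561 = 0.070125.
Target odds = 0.999/0.001 = 999.
Need 40ⁿ ≥ 999 ÷ 0.070125 = 2664000/187.
40² = 1600 falls short of 2664000/187 but 40³ = 64000 reaches it, so n = 3.

3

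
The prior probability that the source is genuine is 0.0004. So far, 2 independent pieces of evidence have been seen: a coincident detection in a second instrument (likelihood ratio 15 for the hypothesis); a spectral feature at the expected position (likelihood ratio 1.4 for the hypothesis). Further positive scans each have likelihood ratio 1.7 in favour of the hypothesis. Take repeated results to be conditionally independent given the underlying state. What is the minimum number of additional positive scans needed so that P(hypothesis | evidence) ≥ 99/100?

18

Prior odds = 0.0004/0.9996 = 1/2499.
Combined Bayes factor of the evidence already in hand = 15 × 1.4 = 21.
Odds after that evidence = (1/2499) × 21 = 1/119.
Target odds = 0.99/0.01 = 99.
Need 1.7ⁿ ≥ 99 ÷ (1/119) = 11781.
1.7¹⁷ ≈8272.4 falls short of 11781 but 1.7¹⁸ ≈14063.1 reaches it, so n = 18.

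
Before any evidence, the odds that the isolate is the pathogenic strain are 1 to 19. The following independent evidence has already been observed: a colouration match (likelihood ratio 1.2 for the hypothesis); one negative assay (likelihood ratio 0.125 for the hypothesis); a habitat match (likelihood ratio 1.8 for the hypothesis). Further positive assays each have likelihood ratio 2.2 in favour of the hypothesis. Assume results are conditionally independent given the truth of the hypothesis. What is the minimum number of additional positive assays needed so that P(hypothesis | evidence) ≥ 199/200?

13

Prior odds = 1/19.
Combined Bayes factor of the evidence already in hand = 1.2 × 0.125 × 1.8 = 0.27.
Odds after that evidence = (1/19) × 0.27 = 27/1900.
Target odds = 0.995/0.005 = 199.
Need 2.2ⁿ ≥ 199 ÷ (27/1900) = 378100/27.
2.2¹² ≈12855 falls short of 378100/27 but 2.2¹³ ≈28281 reaches it, so n = 13.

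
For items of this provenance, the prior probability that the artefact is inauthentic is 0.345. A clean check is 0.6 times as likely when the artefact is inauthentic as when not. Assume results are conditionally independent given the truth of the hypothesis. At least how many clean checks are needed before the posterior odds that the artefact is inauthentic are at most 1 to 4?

2

Prior odds: 0.345 ÷ 0.655 = 69/131.
Likelihood ratio per clean check = 0.6.
Target odds = 0.25.
Require 0.6ⁿ ≤ 0.25 ÷ (69/131) = 131/276.
0.6¹ = 0.6 is still above 131/276 but 0.6² = 0.36 is at or below it, so n = 2.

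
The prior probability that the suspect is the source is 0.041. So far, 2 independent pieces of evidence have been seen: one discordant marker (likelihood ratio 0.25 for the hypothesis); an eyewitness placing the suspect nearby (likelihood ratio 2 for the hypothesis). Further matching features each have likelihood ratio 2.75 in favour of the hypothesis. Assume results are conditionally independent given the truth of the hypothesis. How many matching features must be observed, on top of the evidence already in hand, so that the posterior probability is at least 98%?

8

Prior odds = 0.041/0.959 = 41/959.
Combined Bayes factor of the evidence already in hand = 0.25 × 2 = 0.5.
Odds after that evidence = (41/959) × 0.5 = 41/1918.
Target odds = 0.98/0.02 = 49.
Need 2.75ⁿ ≥ 49 ÷ (41/1918) = 93982/41.
2.75⁷ = 19487171/16384 falls short of 93982/41 but 2.75⁸ = 214358881/65536 reaches it, so n = 8.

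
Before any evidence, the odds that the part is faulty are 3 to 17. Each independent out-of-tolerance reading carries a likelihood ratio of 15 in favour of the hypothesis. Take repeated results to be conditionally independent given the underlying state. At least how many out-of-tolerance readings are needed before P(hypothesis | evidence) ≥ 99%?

3

Prior odds = 3/17.
Likelihood ratio per out-of-tolerance reading = 15.
Target odds: 0.99 ÷ 0.01 = 99.
Require 15ⁿ ≥ 99 ÷ (3/17) = 561.
15² = 225 falls short of 561 but 15³ = 3375 reaches it, so n = 3.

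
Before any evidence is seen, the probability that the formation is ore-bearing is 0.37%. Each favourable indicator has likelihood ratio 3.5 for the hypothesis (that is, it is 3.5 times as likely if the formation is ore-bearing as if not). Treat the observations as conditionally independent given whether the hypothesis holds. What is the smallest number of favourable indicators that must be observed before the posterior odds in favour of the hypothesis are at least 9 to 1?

Prior odds = 0.0037/0.9963 = 37/9963.
Likelihood ratio per favourable indicator = 3.5.
Target odds = 9.
Need (37/9963) × 3.5ⁿ ≥ 9, i.e. 3.5ⁿ ≥ 89667/37.
3.5⁶ = 1838.265625 falls short of 89667/37 but 3.5⁷ = 823543/128 reaches it, so n = 7.

7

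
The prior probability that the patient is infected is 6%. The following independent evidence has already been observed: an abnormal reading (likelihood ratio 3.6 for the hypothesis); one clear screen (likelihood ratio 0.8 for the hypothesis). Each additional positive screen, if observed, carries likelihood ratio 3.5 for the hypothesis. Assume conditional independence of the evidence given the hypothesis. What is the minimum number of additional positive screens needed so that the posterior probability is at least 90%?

Prior odds = 0.06/0.94 = 3/47.
Combined Bayes factor of the evidence already in hand = 3.6 × 0.8 = 2.88.
Odds after that evidence = (3/47) × 2.88 = 216/1175.
Target odds = 0.9/0.1 = 9.
Need 3.5ⁿ ≥ 9 ÷ (216/1175) = 1175/24.
3.5³ = 42.875 falls short of 1175/24 but 3.5⁴ = 150.0625 reaches it, so n = 4.

4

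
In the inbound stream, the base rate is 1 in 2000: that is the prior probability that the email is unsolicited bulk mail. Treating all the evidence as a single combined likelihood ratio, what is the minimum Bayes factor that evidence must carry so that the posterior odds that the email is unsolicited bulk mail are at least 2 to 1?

Prior odds = 0.0005/0.9995 = 1/1999.
Target odds = 2.
Required Bayes factor = 2 ÷ (1/1999) = 3998.

3998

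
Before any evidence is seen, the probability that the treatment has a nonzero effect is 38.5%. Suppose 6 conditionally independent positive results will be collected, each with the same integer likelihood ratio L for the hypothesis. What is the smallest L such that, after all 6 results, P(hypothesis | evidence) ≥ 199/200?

Prior odds = 0.385/0.615 = 77/123.
Target odds = 0.995/0.005 = 199.
Need L⁶ ≥ 199 ÷ (77/123) = 24477/77.
2⁶ = 64 < 24477/77 ≤ 729 = 3⁶, so L = 3.

3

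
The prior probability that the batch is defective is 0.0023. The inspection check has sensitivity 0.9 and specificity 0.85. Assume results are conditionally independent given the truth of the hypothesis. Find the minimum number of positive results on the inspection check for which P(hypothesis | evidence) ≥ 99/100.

Prior odds = 0.0023/0.9977 = 23/9977.
False-positive rate = 1 − 0.85 = 0.15; likelihood ratio of a positive = 0.9/0.15 = 6.
Target posterior odds = 0.99/0.01 = 99.
Need (23/9977) × 6ⁿ ≥ 99, i.e. 6ⁿ ≥ 987723/23.
6⁵ = 7776 falls short of 987723/23 but 6⁶ = 46656 reaches it, so n = 6.

6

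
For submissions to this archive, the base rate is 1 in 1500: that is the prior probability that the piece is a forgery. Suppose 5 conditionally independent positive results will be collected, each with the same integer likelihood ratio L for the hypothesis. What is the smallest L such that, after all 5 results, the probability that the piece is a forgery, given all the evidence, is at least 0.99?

11

Prior odds = (1/1500)/(1499/1500) = 1/1499.
Target odds = 0.99/0.01 = 99.
Need L⁵ ≥ 99 ÷ (1/1499) = 148401.
10⁵ = 100000 < 148401 ≤ 161051 = 11⁵, so L = 11.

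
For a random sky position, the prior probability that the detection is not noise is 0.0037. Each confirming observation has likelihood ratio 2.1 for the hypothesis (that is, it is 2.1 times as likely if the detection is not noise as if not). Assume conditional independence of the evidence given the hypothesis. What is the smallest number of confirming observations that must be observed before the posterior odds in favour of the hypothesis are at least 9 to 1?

Prior odds: 0.0037 ÷ 0.9963 = 37/9963.
Likelihood ratio per confirming observation = 2.1.
Target odds = 9.
Require 2.1ⁿ ≥ 9 ÷ (37/9963) = 89667/37.
2.1¹⁰ ≈1667.99 falls short of 89667/37 but 2.1¹¹ ≈3502.78 reaches it, so n = 11.

11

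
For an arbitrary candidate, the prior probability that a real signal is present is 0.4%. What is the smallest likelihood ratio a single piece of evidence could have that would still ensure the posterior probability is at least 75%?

Prior odds = 0.004/0.996 = 1/249.
Target odds = 0.75/0.25 = 3.
Required Bayes factor = 3 ÷ (1/249) = 747.

747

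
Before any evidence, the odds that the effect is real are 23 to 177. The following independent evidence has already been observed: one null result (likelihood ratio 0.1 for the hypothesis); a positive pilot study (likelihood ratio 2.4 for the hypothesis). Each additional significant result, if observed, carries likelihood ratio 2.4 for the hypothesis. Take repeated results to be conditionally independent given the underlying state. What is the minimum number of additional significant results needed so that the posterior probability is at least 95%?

8

Prior odds = 23/177.
Combined Bayes factor of the evidence already in hand = 0.1 × 2.4 = 0.24.
Odds after that evidence = (23/177) × 0.24 = 46/1475.
Target odds = 0.95/0.05 = 19.
Need 2.4ⁿ ≥ 19 ÷ (46/1475) = 28025/46.
2.4⁷ = 35831808/78125 falls short of 28025/46 but 2.4⁸ = 429981696/390625 reaches it, so n = 8.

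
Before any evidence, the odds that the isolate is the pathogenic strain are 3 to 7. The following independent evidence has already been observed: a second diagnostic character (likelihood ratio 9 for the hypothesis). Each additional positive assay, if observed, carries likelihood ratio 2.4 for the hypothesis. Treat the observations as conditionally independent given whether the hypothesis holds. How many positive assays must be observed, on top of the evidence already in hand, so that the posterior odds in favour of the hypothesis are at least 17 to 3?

Prior odds = 3/7.
Bayes factor of the evidence already in hand = 9.
Odds after that evidence = (3/7) × 9 = 27/7.
Target odds = 17/3.
Need 2.4ⁿ ≥ 17/3 ÷ (27/7) = 119/81.
2.4¹ = 2.4, which meets the required 119/81; so n = 1.

1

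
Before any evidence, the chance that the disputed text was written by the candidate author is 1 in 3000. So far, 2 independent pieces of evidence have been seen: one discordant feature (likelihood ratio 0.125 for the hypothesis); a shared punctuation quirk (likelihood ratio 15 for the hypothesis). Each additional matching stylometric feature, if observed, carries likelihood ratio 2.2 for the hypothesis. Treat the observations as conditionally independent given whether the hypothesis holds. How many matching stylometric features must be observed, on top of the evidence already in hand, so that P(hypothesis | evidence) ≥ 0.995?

Prior odds = (1/3000)/(2999/3000) = 1/2999.
Combined Bayes factor of the evidence already in hand = 0.125 × 15 = 1.875.
Odds after that evidence = (1/2999) × 1.875 = 15/23992.
Target odds = 0.995/0.005 = 199.
Need 2.2ⁿ ≥ 199 ÷ (15/23992) = 4774408/15.
2.2¹⁶ ≈301136 falls short of 4774408/15 but 2.2¹⁷ ≈662500 reaches it, so n = 17.

17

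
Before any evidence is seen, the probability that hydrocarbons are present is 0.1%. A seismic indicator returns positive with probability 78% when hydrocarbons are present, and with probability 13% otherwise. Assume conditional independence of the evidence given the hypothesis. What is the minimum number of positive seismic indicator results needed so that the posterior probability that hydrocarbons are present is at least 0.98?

7

Prior odds: 0.001 ÷ 0.999 = 1/999.
Likelihood ratio of a positive result = 0.78/0.13 = 6.
Target posterior odds = 0.98/0.02 = 49.
Need (1/999) × 6ⁿ ≥ 49, i.e. 6ⁿ ≥ 48951.
6⁶ = 46656 falls short of 48951 but 6⁷ = 279936 reaches it, so n = 7.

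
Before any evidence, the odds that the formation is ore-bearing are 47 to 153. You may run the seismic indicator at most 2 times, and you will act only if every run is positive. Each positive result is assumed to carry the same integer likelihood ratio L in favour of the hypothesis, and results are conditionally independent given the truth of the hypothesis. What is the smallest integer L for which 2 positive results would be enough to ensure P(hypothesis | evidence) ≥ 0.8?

4

Prior odds = 47/153.
Target odds = 0.8/0.2 = 4.
Need L² ≥ 4 ÷ (47/153) = 612/47.
3² = 9 < 612/47 ≤ 16 = 4², so L = 4.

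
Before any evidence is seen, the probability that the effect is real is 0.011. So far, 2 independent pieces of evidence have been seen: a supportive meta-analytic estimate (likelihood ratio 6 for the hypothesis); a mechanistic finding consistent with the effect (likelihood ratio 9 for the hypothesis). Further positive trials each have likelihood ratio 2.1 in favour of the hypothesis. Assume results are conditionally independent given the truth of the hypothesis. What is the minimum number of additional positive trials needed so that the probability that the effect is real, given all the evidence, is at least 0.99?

Prior odds = 0.011/0.989 = 11/989.
Combined Bayes factor of the evidence already in hand = 6 × 9 = 54.
Odds after that evidence = (11/989) × 54 = 594/989.
Target odds = 0.99/0.01 = 99.
Need 2.1ⁿ ≥ 99 ÷ (594/989) = 989/6.
2.1⁶ = 85766121/1000000 falls short of 989/6 but 2.1⁷ ≈180.109 reaches it, so n = 7.

7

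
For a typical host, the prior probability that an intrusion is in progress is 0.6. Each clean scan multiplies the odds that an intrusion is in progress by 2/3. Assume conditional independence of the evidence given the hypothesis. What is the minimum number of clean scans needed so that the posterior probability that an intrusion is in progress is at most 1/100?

13

Prior odds: 0.6 ÷ 0.4 = 1.5.
Likelihood ratio per clean scan = 2/3.
Target odds: 0.01 ÷ 0.99 = 1/99.
Require (2/3)ⁿ ≤ 1/99 ÷ 1.5 = 2/297.
(2/3)¹² = 4096/531441 is still above 2/297 but (2/3)¹³ = 8192/1594323 is at or below it, so n = 13.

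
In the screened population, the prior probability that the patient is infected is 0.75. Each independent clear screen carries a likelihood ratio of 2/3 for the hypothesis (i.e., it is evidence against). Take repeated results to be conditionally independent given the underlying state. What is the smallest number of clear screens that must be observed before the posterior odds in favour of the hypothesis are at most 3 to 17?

7

Prior odds = 0.75/0.25 = 3.
Likelihood ratio per clear screen = 2/3.
Target odds = 3/17.
Require (2/3)ⁿ ≤ 3/17 ÷ 3 = 1/17.
(2/3)⁶ = 64/729 is still above 1/17 but (2/3)⁷ = 128/2187 is at or below it, so n = 7.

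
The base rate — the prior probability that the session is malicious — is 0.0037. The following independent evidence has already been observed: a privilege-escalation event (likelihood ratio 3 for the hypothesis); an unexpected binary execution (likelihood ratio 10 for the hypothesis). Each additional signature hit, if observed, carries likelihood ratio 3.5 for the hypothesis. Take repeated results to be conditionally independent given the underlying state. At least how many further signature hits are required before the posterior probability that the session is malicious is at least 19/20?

5

Prior odds = 0.0037/0.9963 = 37/9963.
Combined Bayes factor of the evidence already in hand = 3 × 10 = 30.
Odds after that evidence = (37/9963) × 30 = 370/3321.
Target odds = 0.95/0.05 = 19.
Need 3.5ⁿ ≥ 19 ÷ (370/3321) = 63099/370.
3.5⁴ = 150.0625 falls short of 63099/370 but 3.5⁵ = 525.21875 reaches it, so n = 5.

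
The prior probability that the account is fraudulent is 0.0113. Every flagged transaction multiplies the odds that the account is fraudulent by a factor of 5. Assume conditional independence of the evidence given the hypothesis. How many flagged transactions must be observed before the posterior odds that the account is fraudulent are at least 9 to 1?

Prior odds = 0.0113/0.9887 = 113/9887.
Likelihood ratio per flagged transaction = 5.
Target odds = 9.
Need (113/9887) × 5ⁿ ≥ 9, i.e. 5ⁿ ≥ 88983/113.
5⁴ = 625 falls short of 88983/113 but 5⁵ = 3125 reaches it, so n = 5.

5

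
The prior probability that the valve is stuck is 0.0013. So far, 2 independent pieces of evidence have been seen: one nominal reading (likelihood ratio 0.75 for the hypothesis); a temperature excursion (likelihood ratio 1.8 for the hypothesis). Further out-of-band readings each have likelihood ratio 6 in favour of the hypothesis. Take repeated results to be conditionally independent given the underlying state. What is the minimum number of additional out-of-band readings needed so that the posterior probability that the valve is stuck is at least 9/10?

Prior odds = 0.0013/0.9987 = 13/9987.
Combined Bayes factor of the evidence already in hand = 0.75 × 1.8 = 1.35.
Odds after that evidence = (13/9987) × 1.35 = 117/66580.
Target odds = 0.9/0.1 = 9.
Need 6ⁿ ≥ 9 ÷ (117/66580) = 66580/13.
6⁴ = 1296 falls short of 66580/13 but 6⁵ = 7776 reaches it, so n = 5.

5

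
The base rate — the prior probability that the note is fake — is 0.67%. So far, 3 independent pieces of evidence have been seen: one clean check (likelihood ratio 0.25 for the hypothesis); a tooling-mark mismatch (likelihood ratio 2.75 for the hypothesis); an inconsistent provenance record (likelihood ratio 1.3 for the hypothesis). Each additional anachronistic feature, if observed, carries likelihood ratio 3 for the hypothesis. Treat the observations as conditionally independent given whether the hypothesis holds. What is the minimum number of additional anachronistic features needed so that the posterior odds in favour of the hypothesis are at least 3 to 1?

6

Prior odds = 0.0067/0.9933 = 67/9933.
Combined Bayes factor of the evidence already in hand = 0.25 × 2.75 × 1.3 = 0.89375.
Odds after that evidence = (67/9933) × 0.89375 = 871/144480.
Target odds = 3.
Need 3ⁿ ≥ 3 ÷ (871/144480) = 433440/871.
3⁵ = 243 falls short of 433440/871 but 3⁶ = 729 reaches it, so n = 6.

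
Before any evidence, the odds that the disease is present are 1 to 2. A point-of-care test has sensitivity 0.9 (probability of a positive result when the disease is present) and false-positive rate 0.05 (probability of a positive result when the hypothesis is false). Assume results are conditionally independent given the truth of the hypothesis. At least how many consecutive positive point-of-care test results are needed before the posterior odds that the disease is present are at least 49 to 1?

2

Prior odds = 0.5.
Likelihood ratio of a positive result = 0.9/0.05 = 18.
Target odds = 49.
Need 0.5 × 18ⁿ ≥ 49, i.e. 18ⁿ ≥ 98.
18¹ = 18 falls short of 98 but 18² = 324 reaches it, so n = 2.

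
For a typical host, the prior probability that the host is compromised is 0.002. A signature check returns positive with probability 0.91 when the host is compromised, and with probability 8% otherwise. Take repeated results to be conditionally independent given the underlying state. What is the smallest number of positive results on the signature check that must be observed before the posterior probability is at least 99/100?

5

Prior odds = 0.002/0.998 = 1/499.
Likelihood ratio of a positive result = 0.91/0.08 = 11.375.
Target posterior odds = 0.99/0.01 = 99.
Need (1/499) × 11.375ⁿ ≥ 99, i.e. 11.375ⁿ ≥ 49401.
11.375⁴ = 68574961/4096 falls short of 49401 but 11.375⁵ ≈190439 reaches it, so n = 5.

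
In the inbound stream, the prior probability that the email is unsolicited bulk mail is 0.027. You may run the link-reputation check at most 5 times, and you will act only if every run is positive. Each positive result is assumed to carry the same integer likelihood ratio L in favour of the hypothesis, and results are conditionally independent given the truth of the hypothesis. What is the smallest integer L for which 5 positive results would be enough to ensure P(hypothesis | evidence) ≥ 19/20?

Prior odds = 0.027/0.973 = 27/973.
Target odds = 0.95/0.05 = 19.
Need L⁵ ≥ 19 ÷ (27/973) = 18487/27.
3⁵ = 243 < 18487/27 ≤ 1024 = 4⁵, so L = 4.

4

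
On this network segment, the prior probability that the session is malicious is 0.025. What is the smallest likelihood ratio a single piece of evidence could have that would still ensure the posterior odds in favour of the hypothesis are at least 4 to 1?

156

Prior odds = 0.025/0.975 = 1/39.
Target odds = 4.
Required Bayes factor = 4 ÷ (1/39) = 156.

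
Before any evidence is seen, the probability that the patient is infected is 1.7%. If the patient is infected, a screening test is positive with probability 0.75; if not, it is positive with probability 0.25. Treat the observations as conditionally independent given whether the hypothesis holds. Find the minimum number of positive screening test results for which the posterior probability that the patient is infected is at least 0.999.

10

Prior odds = 0.017/0.983 = 17/983.
Likelihood ratio of a positive = 0.75/0.25 = 3.
Target posterior odds = 0.999/0.001 = 999.
Need (17/983) × 3ⁿ ≥ 999, i.e. 3ⁿ ≥ 982017/17.
3⁹ = 19683 falls short of 982017/17 but 3¹⁰ = 59049 reaches it, so n = 10.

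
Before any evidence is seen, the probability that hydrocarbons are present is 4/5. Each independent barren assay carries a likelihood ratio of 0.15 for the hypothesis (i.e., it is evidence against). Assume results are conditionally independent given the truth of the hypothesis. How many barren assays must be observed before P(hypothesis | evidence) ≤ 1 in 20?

3

Prior odds: 0.8 ÷ 0.2 = 4.
Likelihood ratio per barren assay = 0.15.
Target posterior odds = 0.05/0.95 = 1/19.
Need 4 × 0.15ⁿ ≤ 1/19, i.e. 0.15ⁿ ≤ 1/76.
0.15² = 0.0225 is still above 1/76 but 0.15³ = 0.003375 is at or below it, so n = 3.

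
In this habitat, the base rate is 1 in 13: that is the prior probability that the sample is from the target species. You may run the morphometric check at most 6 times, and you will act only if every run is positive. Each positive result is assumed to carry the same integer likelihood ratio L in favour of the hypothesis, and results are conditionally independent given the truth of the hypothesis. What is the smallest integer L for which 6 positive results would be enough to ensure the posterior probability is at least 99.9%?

Prior odds = (1/13)/(12/13) = 1/12.
Target odds = 0.999/0.001 = 999.
Need L⁶ ≥ 999 ÷ (1/12) = 11988.
4⁶ = 4096 < 11988 ≤ 15625 = 5⁶, so L = 5.

5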